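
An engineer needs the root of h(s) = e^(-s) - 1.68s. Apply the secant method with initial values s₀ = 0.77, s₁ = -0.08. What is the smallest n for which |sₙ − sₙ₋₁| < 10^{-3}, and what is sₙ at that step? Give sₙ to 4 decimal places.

h(0.77) = -0.830587, h(-0.08) = 1.217687
s₂ = -0.080000 − 1.217687·(-0.850000)/(2.048274) = 0.425320;  |Δ| = 0.505320
h(0.425320) = -0.060977
s₃ = 0.425320 − (-0.060977)·(0.505320)/(-1.278664) = 0.401222;  |Δ| = 0.024098
h(0.401222) = -0.004552
s₄ = 0.401222 − (-0.004552)·(-0.024098)/(0.056425) = 0.399278;  |Δ| = 0.001944
h(0.399278) = 0.000017
s₅ = 0.399278 − 0.000017·(-0.001944)/(0.004569) = 0.399285;  |Δ| = 0.000007
|s₅ − s₄| = 0.000007 < 10^{-3}

n = 5, sₙ = 0.3993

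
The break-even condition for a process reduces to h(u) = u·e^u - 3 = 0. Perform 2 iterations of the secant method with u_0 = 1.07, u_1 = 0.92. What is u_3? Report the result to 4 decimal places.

1.0501

h(1.07) = 0.119456, h(0.92) = -0.691453
u_2 = 0.920000 − (-0.691453)·(0.920000 − 1.070000) / (-0.691453 − 0.119456) = 0.920000 − (0.103718)/(-0.810909) = 1.047903
h(1.047903) = -0.011730
u_3 = 1.047903 − (-0.011730)·(1.047903 − 0.920000) / (-0.011730 − (-0.691453)) = 1.047903 − (-0.001500)/(0.679723) = 1.050111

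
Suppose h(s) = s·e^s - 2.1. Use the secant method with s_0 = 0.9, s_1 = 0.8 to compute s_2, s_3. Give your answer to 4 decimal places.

0.8738, 0.8753

h(0.9) = 0.113643, h(0.8) = -0.319567
s_2 = 0.800000 − (-0.319567)·(0.800000 − 0.900000) / (-0.319567 − 0.113643) = 0.800000 − (0.031957)/(-0.433210) = 0.873767
h(0.873767) = -0.006524
s_3 = 0.873767 − (-0.006524)·(0.873767 − 0.800000) / (-0.006524 − (-0.319567)) = 0.873767 − (-0.000481)/(0.313044) = 0.875305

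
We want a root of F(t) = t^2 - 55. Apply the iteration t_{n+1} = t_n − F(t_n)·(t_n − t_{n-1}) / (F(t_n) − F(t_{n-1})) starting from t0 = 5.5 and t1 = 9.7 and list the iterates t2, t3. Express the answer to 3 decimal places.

F(5.5) = -24.75000, F(9.7) = 39.09000
t2 = 9.70000 − 39.09000·(9.70000 − 5.50000) / (39.09000 − (-24.75000)) = 9.70000 − (164.17800)/(63.84000) = 7.12829
F(7.12829) = -4.18749
t3 = 7.12829 − (-4.18749)·(7.12829 − 9.70000) / (-4.18749 − 39.09000) = 7.12829 − (10.76901)/(-43.27749) = 7.37713

7.128, 7.377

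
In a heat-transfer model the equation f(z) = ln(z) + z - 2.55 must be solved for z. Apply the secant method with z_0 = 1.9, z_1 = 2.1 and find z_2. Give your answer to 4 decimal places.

1.9054

f(1.9) = -0.008146, f(2.1) = 0.291937
z_2 = 2.100000 − 0.291937·(2.100000 − 1.900000) / (0.291937 − (-0.008146)) = 2.100000 − (0.058387)/(0.300083) = 1.905429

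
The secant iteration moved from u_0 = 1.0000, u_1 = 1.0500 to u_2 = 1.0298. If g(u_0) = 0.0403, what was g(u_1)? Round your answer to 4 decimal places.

-0.0273

The secant line through (1.0000, 0.0403) and (1.0500, g(u_1)) crosses zero at u_2 = 1.0298.
So (1.0000, 0.0403), (1.0500, g(u_1)), (1.0298, 0) are collinear:
g(u_1) = 0.0403 · (1.0500 − 1.0298) / (1.0000 − 1.0298) = 0.0403 · (0.020200)/(-0.029800) = -0.027317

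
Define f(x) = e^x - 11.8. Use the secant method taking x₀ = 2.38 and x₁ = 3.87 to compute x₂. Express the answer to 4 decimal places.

f(2.38) = -0.995097, f(3.87) = 36.142386
x₂ = 3.870000 − 36.142386·(3.870000 − 2.380000) / (36.142386 − (-0.995097)) = 3.870000 − (53.852155)/(37.137483) = 2.419924

2.4199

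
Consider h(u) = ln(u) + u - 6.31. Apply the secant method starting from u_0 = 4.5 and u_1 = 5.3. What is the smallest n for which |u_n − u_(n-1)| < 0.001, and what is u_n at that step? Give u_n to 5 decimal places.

n = 4, u_n = 4.75153

h(4.5) = -0.3059226, h(5.3) = 0.6577068
u_2 = 5.3000000 − 0.6577068·(0.8000000)/(0.9636294) = 4.7539753;  |Δ| = 0.5460247
h(4.7539753) = 0.0029565
u_3 = 4.7539753 − 0.0029565·(-0.5460247)/(-0.6547503) = 4.7515098;  |Δ| = 0.0024655
h(4.7515098) = -0.0000278
u_4 = 4.7515098 − (-0.0000278)·(-0.0024655)/(-0.0029843) = 4.7515328;  |Δ| = 0.0000230
|u_4 − u_3| = 0.0000230 < 0.001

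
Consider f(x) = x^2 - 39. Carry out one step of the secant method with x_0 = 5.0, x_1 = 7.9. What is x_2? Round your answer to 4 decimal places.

6.0853

f(5.0) = -14.000000, f(7.9) = 23.410000
x_2 = 7.900000 − 23.410000·(7.900000 − 5.000000) / (23.410000 − (-14.000000)) = 7.900000 − (67.889000)/(37.410000) = 6.085271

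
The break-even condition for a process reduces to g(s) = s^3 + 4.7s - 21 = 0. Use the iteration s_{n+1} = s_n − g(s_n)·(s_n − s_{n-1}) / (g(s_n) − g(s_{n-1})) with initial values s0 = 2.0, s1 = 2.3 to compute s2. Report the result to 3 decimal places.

2.194

g(2.0) = -3.60000, g(2.3) = 1.97700
s2 = 2.30000 − 1.97700·(2.30000 − 2.00000) / (1.97700 − (-3.60000)) = 2.30000 − (0.59310)/(5.57700) = 2.19365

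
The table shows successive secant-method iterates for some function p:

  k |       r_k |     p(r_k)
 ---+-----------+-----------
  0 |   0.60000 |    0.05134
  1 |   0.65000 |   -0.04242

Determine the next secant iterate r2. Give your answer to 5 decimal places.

0.62738

r2 = 0.65000 − (-0.04242)·(0.65000 − 0.60000) / (-0.04242 − 0.05134)
   = 0.65000 − (-0.0021210)/(-0.0937600) = 0.6273784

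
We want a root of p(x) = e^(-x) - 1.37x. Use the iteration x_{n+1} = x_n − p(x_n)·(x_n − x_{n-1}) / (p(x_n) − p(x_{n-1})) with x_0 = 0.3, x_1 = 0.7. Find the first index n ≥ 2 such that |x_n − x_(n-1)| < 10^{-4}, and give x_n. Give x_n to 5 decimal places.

p(0.3) = 0.3298182, p(0.7) = -0.4624147
x_2 = 0.7000000 − (-0.4624147)·(0.4000000)/(-0.7922329) = 0.4665259;  |Δ| = 0.2334741
p(0.4665259) = -0.0119631
x_3 = 0.4665259 − (-0.0119631)·(-0.2334741)/(0.4504516) = 0.4603253;  |Δ| = 0.0062006
p(0.4603253) = 0.0004327
x_4 = 0.4603253 − 0.0004327·(-0.0062006)/(0.0123958) = 0.4605417;  |Δ| = 0.0002164
p(0.4605417) = -0.0000004
x_5 = 0.4605417 − (-0.0000004)·(0.0002164)/(-0.0004331) = 0.4605415;  |Δ| = 0.0000002
|x_5 − x_4| = 0.0000002 < 10^{-4}

n = 5, x_n = 0.46054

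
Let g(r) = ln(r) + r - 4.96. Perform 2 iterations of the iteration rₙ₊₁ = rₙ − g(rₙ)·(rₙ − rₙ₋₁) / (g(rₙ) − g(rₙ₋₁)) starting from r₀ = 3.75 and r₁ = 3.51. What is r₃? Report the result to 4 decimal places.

g(3.75) = 0.111756, g(3.51) = -0.194384
r₂ = 3.510000 − (-0.194384)·(3.510000 − 3.750000) / (-0.194384 − 0.111756) = 3.510000 − (0.046652)/(-0.306140) = 3.662388
g(3.662388) = 0.000504
r₃ = 3.662388 − 0.000504·(3.662388 − 3.510000) / (0.000504 − (-0.194384)) = 3.662388 − (0.000077)/(0.194888) = 3.661994

3.6620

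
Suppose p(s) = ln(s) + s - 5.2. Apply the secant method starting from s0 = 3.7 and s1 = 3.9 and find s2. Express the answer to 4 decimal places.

p(3.7) = -0.191667, p(3.9) = 0.060977
s2 = 3.900000 − 0.060977·(3.900000 − 3.700000) / (0.060977 − (-0.191667)) = 3.900000 − (0.012195)/(0.252644) = 3.851729

3.8517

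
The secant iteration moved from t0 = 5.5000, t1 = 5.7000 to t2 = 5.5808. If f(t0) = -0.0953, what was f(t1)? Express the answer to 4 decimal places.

The secant line through (5.5000, -0.0953) and (5.7000, f(t1)) crosses zero at t2 = 5.5808.
So (5.5000, -0.0953), (5.7000, f(t1)), (5.5808, 0) are collinear:
f(t1) = -0.0953 · (5.7000 − 5.5808) / (5.5000 − 5.5808) = -0.0953 · (0.119200)/(-0.080800) = 0.140591

0.1406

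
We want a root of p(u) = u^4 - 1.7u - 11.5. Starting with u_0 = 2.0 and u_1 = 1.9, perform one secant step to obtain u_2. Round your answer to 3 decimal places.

1.961

p(2.0) = 1.10000, p(1.9) = -1.69790
u_2 = 1.90000 − (-1.69790)·(1.90000 − 2.00000) / (-1.69790 − 1.10000) = 1.90000 − (0.16979)/(-2.79790) = 1.96068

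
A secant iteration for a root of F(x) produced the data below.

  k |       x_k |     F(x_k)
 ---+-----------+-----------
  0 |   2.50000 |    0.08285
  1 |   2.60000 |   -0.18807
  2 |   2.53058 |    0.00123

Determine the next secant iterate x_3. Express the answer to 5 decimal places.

2.53103

x_3 = 2.53058 − 0.00123·(2.53058 − 2.60000) / (0.00123 − (-0.18807))
   = 2.53058 − (-0.0000854)/(0.1893000) = 2.5310311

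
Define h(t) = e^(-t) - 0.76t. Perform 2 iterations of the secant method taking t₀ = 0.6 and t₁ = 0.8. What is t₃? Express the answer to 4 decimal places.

0.6719

h(0.6) = 0.092812, h(0.8) = -0.158671
t₂ = 0.800000 − (-0.158671)·(0.800000 − 0.600000) / (-0.158671 − 0.092812) = 0.800000 − (-0.031734)/(-0.251483) = 0.673812
h(0.673812) = -0.002335
t₃ = 0.673812 − (-0.002335)·(0.673812 − 0.800000) / (-0.002335 − (-0.158671)) = 0.673812 − (0.000295)/(0.156336) = 0.671927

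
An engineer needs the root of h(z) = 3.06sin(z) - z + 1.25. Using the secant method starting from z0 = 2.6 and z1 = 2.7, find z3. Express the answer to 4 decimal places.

2.6620

h(2.6) = 0.227434, h(2.7) = -0.142218
z2 = 2.700000 − (-0.142218)·(2.700000 − 2.600000) / (-0.142218 − 0.227434) = 2.700000 − (-0.014222)/(-0.369652) = 2.661527
h(2.661527) = 0.001697
z3 = 2.661527 − 0.001697·(2.661527 − 2.700000) / (0.001697 − (-0.142218)) = 2.661527 − (-0.000065)/(0.143914) = 2.661980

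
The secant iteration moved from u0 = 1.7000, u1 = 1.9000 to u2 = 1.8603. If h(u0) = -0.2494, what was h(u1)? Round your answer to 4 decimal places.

The secant line through (1.7000, -0.2494) and (1.9000, h(u1)) crosses zero at u2 = 1.8603.
So (1.7000, -0.2494), (1.9000, h(u1)), (1.8603, 0) are collinear:
h(u1) = -0.2494 · (1.9000 − 1.8603) / (1.7000 − 1.8603) = -0.2494 · (0.039700)/(-0.160300) = 0.061767

0.0618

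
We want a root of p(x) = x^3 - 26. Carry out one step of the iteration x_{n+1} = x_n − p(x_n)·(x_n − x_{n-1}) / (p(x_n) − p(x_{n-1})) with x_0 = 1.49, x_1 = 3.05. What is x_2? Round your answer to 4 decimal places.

p(1.49) = -22.692051, p(3.05) = 2.372625
x_2 = 3.050000 − 2.372625·(3.050000 − 1.490000) / (2.372625 − (-22.692051)) = 3.050000 − (3.701295)/(25.064676) = 2.902330

2.9023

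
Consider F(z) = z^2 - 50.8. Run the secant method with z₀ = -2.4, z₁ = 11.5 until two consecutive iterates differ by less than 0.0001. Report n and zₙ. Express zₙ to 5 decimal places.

F(-2.4) = -45.0400000, F(11.5) = 81.4500000
z₂ = 11.5000000 − 81.4500000·(13.9000000)/(126.4900000) = 2.5494505;  |Δ| = 8.9505495
F(2.5494505) = -44.3003019
z₃ = 2.5494505 − (-44.3003019)·(-8.9505495)/(-125.7503019) = 5.7026203;  |Δ| = 3.1531697
F(5.7026203) = -18.2801222
z₄ = 5.7026203 − (-18.2801222)·(3.1531697)/(26.0201797) = 7.9178366;  |Δ| = 2.2152164
F(7.9178366) = 11.8921366
z₅ = 7.9178366 − 11.8921366·(2.2152164)/(30.1722588) = 7.0447281;  |Δ| = 0.8731085
F(7.0447281) = -1.1718058
z₆ = 7.0447281 − (-1.1718058)·(-0.8731085)/(-13.0639424) = 7.1230440;  |Δ| = 0.0783158
F(7.1230440) = -0.0622449
z₇ = 7.1230440 − (-0.0622449)·(0.0783158)/(1.1095609) = 7.1274374;  |Δ| = 0.0043934
F(7.1274374) = 0.0003634
z₈ = 7.1274374 − 0.0003634·(0.0043934)/(0.0626082) = 7.1274119;  |Δ| = 0.0000255
|z₈ − z₇| = 0.0000255 < 0.0001

n = 8, zₙ = 7.12741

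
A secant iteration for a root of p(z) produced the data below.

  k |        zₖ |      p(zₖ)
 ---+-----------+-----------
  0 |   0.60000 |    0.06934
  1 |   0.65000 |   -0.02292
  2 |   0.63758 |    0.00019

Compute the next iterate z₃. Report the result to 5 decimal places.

z₃ = 0.63758 − 0.00019·(0.63758 − 0.65000) / (0.00019 − (-0.02292))
   = 0.63758 − (-0.0000024)/(0.0231100) = 0.6376821

0.63768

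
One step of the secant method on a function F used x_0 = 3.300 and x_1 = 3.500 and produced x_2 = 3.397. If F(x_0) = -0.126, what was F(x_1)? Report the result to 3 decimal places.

0.134

The secant line through (3.300, -0.126) and (3.500, F(x_1)) crosses zero at x_2 = 3.397.
So (3.300, -0.126), (3.500, F(x_1)), (3.397, 0) are collinear:
F(x_1) = -0.126 · (3.500 − 3.397) / (3.300 − 3.397) = -0.126 · (0.10300)/(-0.09700) = 0.13379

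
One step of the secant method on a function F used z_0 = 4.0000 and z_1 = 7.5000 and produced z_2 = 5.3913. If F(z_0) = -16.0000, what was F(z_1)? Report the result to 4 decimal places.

The secant line through (4.0000, -16.0000) and (7.5000, F(z_1)) crosses zero at z_2 = 5.3913.
So (4.0000, -16.0000), (7.5000, F(z_1)), (5.3913, 0) are collinear:
F(z_1) = -16.0000 · (7.5000 − 5.3913) / (4.0000 − 5.3913) = -16.0000 · (2.108700)/(-1.391300) = 24.250126

24.2501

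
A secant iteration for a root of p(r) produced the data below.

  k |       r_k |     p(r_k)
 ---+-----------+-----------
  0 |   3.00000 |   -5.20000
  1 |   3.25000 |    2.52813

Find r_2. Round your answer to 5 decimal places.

3.16822

r_2 = 3.25000 − 2.52813·(3.25000 − 3.00000) / (2.52813 − (-5.20000))
   = 3.25000 − (0.6320325)/(7.7281300) = 3.1682166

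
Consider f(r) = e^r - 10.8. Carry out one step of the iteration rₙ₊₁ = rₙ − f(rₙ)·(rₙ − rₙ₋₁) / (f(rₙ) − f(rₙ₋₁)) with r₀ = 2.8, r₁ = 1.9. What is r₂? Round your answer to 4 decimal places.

f(2.8) = 5.644647, f(1.9) = -4.114106
r₂ = 1.900000 − (-4.114106)·(1.900000 − 2.800000) / (-4.114106 − 5.644647) = 1.900000 − (3.702695)/(-9.758752) = 2.279423

2.2794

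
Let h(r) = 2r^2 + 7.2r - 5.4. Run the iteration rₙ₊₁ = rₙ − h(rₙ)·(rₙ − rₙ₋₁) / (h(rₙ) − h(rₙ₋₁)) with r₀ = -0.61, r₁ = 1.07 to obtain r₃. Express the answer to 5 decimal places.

h(-0.61) = -9.0478000, h(1.07) = 4.5938000
r₂ = 1.0700000 − 4.5938000·(1.0700000 − (-0.6100000)) / (4.5938000 − (-9.0478000)) = 1.0700000 − (7.7175840)/(13.6416000) = 0.5042611
h(0.5042611) = -1.2607617
r₃ = 0.5042611 − (-1.2607617)·(0.5042611 − 1.0700000) / (-1.2607617 − 4.5938000) = 0.5042611 − (0.7132620)/(-5.8545617) = 0.6260912

0.62609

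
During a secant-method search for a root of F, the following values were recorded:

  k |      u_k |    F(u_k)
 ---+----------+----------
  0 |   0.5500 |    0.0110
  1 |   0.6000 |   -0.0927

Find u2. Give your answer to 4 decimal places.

0.5553

u2 = 0.6000 − (-0.0927)·(0.6000 − 0.5500) / (-0.0927 − 0.0110)
   = 0.6000 − (-0.004635)/(-0.103700) = 0.555304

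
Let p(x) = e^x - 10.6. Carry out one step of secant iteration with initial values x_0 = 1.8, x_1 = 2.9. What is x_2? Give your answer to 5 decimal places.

2.21283

p(1.8) = -4.5503525, p(2.9) = 7.5741454
x_2 = 2.9000000 − 7.5741454·(2.9000000 − 1.8000000) / (7.5741454 − (-4.5503525)) = 2.9000000 − (8.3315599)/(12.1244979) = 2.2128326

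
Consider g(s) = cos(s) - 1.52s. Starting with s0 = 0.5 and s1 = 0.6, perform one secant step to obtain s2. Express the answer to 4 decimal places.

0.5576

g(0.5) = 0.117583, g(0.6) = -0.086664
s2 = 0.600000 − (-0.086664)·(0.600000 − 0.500000) / (-0.086664 − 0.117583) = 0.600000 − (-0.008666)/(-0.204247) = 0.557569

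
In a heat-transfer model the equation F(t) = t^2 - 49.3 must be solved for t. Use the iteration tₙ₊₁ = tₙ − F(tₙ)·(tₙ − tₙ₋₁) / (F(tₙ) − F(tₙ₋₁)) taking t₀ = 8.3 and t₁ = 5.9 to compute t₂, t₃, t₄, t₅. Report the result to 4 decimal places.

6.9204, 7.0302, 7.0213, 7.0214

F(8.3) = 19.590000, F(5.9) = -14.490000
t₂ = 5.900000 − (-14.490000)·(5.900000 − 8.300000) / (-14.490000 − 19.590000) = 5.900000 − (34.776000)/(-34.080000) = 6.920423
F(6.920423) = -1.407752
t₃ = 6.920423 − (-1.407752)·(6.920423 − 5.900000) / (-1.407752 − (-14.490000)) = 6.920423 − (-1.436502)/(13.082248) = 7.030228
F(7.030228) = 0.124105
t₄ = 7.030228 − 0.124105·(7.030228 − 6.920423) / (0.124105 − (-1.407752)) = 7.030228 − (0.013627)/(1.531857) = 7.021332
F(7.021332) = -0.000898
t₅ = 7.021332 − (-0.000898)·(7.021332 − 7.030228) / (-0.000898 − 0.124105) = 7.021332 − (0.000008)/(-0.125003) = 7.021396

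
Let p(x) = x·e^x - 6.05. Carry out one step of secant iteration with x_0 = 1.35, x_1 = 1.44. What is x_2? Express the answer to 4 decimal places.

p(1.35) = -0.842476, p(1.44) = 0.027802
x_2 = 1.440000 − 0.027802·(1.440000 − 1.350000) / (0.027802 − (-0.842476)) = 1.440000 − (0.002502)/(0.870278) = 1.437125

1.4371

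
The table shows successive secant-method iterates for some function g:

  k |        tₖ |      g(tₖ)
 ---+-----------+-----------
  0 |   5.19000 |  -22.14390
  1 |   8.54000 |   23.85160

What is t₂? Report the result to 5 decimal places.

6.80281

t₂ = 8.54000 − 23.85160·(8.54000 − 5.19000) / (23.85160 − (-22.14390))
   = 8.54000 − (79.9028600)/(45.9955000) = 6.8028114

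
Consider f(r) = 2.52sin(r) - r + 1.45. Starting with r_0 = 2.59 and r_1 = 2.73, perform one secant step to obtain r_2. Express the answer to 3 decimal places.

f(2.59) = 0.18059, f(2.73) = -0.27182
r_2 = 2.73000 − (-0.27182)·(2.73000 − 2.59000) / (-0.27182 − 0.18059) = 2.73000 − (-0.03806)/(-0.45242) = 2.64588

2.646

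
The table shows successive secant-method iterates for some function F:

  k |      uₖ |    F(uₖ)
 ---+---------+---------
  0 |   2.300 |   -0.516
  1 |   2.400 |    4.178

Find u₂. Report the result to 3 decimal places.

u₂ = 2.400 − 4.178·(2.400 − 2.300) / (4.178 − (-0.516))
   = 2.400 − (0.41780)/(4.69400) = 2.31099

2.311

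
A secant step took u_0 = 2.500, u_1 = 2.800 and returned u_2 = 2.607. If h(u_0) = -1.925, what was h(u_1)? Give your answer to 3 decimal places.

The secant line through (2.500, -1.925) and (2.800, h(u_1)) crosses zero at u_2 = 2.607.
So (2.500, -1.925), (2.800, h(u_1)), (2.607, 0) are collinear:
h(u_1) = -1.925 · (2.800 − 2.607) / (2.500 − 2.607) = -1.925 · (0.19300)/(-0.10700) = 3.47220

3.472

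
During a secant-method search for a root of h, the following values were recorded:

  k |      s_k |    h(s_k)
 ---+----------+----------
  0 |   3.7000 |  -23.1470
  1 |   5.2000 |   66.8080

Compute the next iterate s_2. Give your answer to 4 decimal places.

s_2 = 5.2000 − 66.8080·(5.2000 − 3.7000) / (66.8080 − (-23.1470))
   = 5.2000 − (100.212000)/(89.955000) = 4.085976

4.0860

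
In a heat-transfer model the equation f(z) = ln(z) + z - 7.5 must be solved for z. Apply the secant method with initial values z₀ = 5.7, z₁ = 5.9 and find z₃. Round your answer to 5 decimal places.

f(5.7) = -0.0595338, f(5.9) = 0.1749524
z₂ = 5.9000000 − 0.1749524·(5.9000000 − 5.7000000) / (0.1749524 − (-0.0595338)) = 5.9000000 − (0.0349905)/(0.2344862) = 5.7507781
f(5.7507781) = 0.0001133
z₃ = 5.7507781 − 0.0001133·(5.7507781 − 5.9000000) / (0.0001133 − 0.1749524) = 5.7507781 − (-0.0000169)/(-0.1748391) = 5.7506814

5.75068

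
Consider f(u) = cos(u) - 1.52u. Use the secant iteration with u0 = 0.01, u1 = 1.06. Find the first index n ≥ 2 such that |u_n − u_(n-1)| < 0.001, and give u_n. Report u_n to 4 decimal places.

n = 5, u_n = 0.5581

f(0.01) = 0.984750, f(1.06) = -1.122328
u2 = 1.060000 − (-1.122328)·(1.050000)/(-2.107078) = 0.500721;  |Δ| = 0.559279
f(0.500721) = 0.116141
u3 = 0.500721 − 0.116141·(-0.559279)/(1.238469) = 0.553169;  |Δ| = 0.052448
f(0.553169) = 0.010047
u4 = 0.553169 − 0.010047·(0.052448)/(-0.106093) = 0.558136;  |Δ| = 0.004967
f(0.558136) = -0.000122
u5 = 0.558136 − (-0.000122)·(0.004967)/(-0.010170) = 0.558076;  |Δ| = 0.000060
|u5 − u4| = 0.000060 < 0.001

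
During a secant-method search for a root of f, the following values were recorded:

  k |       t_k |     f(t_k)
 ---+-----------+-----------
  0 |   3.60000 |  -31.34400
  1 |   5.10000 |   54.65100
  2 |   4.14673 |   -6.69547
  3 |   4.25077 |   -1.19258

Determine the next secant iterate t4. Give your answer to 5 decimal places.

4.27332

t4 = 4.25077 − (-1.19258)·(4.25077 − 4.14673) / (-1.19258 − (-6.69547))
   = 4.25077 − (-0.1240760)/(5.5028900) = 4.2733174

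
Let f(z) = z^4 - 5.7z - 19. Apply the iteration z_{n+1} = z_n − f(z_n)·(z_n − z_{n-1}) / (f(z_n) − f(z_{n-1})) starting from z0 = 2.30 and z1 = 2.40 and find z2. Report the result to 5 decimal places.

2.38924

f(2.30) = -4.1259000, f(2.40) = 0.4976000
z2 = 2.4000000 − 0.4976000·(2.4000000 − 2.3000000) / (0.4976000 − (-4.1259000)) = 2.4000000 − (0.0497600)/(4.6235000) = 2.3892376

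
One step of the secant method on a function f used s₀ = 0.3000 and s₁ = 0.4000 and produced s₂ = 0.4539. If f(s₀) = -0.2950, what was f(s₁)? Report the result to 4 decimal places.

The secant line through (0.3000, -0.2950) and (0.4000, f(s₁)) crosses zero at s₂ = 0.4539.
So (0.3000, -0.2950), (0.4000, f(s₁)), (0.4539, 0) are collinear:
f(s₁) = -0.2950 · (0.4000 − 0.4539) / (0.3000 − 0.4539) = -0.2950 · (-0.053900)/(-0.153900) = -0.103317

-0.1033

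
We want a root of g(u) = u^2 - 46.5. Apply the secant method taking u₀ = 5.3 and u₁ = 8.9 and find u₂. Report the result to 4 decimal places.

g(5.3) = -18.410000, g(8.9) = 32.710000
u₂ = 8.900000 − 32.710000·(8.900000 − 5.300000) / (32.710000 − (-18.410000)) = 8.900000 − (117.756000)/(51.120000) = 6.596479

6.5965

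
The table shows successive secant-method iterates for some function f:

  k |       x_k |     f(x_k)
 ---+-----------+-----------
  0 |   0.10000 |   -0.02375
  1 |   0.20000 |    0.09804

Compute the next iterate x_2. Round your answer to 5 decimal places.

x_2 = 0.20000 − 0.09804·(0.20000 − 0.10000) / (0.09804 − (-0.02375))
   = 0.20000 − (0.0098040)/(0.1217900) = 0.1195008

0.11950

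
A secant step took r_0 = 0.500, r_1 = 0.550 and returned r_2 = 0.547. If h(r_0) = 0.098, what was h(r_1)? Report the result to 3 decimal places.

-0.006

The secant line through (0.500, 0.098) and (0.550, h(r_1)) crosses zero at r_2 = 0.547.
So (0.500, 0.098), (0.550, h(r_1)), (0.547, 0) are collinear:
h(r_1) = 0.098 · (0.550 − 0.547) / (0.500 − 0.547) = 0.098 · (0.00300)/(-0.04700) = -0.00626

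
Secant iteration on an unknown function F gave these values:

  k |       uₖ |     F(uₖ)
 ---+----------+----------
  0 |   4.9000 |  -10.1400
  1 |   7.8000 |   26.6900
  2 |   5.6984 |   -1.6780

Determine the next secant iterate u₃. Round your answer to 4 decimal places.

u₃ = 5.6984 − (-1.6780)·(5.6984 − 7.8000) / (-1.6780 − 26.6900)
   = 5.6984 − (3.526485)/(-28.368000) = 5.822712

5.8227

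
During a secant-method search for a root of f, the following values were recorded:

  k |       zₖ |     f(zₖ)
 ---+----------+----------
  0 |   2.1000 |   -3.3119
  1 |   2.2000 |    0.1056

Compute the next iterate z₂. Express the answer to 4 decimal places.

z₂ = 2.2000 − 0.1056·(2.2000 − 2.1000) / (0.1056 − (-3.3119))
   = 2.2000 − (0.010560)/(3.417500) = 2.196910

2.1969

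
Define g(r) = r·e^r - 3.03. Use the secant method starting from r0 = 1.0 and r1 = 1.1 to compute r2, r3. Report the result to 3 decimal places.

g(1.0) = -0.31172, g(1.1) = 0.27458
r2 = 1.10000 − 0.27458·(1.10000 − 1.00000) / (0.27458 − (-0.31172)) = 1.10000 − (0.02746)/(0.58630) = 1.05317
g(1.05317) = -0.01087
r3 = 1.05317 − (-0.01087)·(1.05317 − 1.10000) / (-0.01087 − 0.27458) = 1.05317 − (0.00051)/(-0.28545) = 1.05495

1.053, 1.055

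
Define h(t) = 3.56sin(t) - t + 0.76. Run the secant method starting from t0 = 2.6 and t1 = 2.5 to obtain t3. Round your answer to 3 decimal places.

2.599

h(2.6) = -0.00482, h(2.5) = 0.39056
t2 = 2.50000 − 0.39056·(2.50000 − 2.60000) / (0.39056 − (-0.00482)) = 2.50000 − (-0.03906)/(0.39538) = 2.59878
h(2.59878) = 0.00012
t3 = 2.59878 − 0.00012·(2.59878 − 2.50000) / (0.00012 − 0.39056) = 2.59878 − (0.00001)/(-0.39044) = 2.59881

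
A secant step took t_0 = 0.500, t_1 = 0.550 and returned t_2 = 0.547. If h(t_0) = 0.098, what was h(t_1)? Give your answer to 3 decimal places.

The secant line through (0.500, 0.098) and (0.550, h(t_1)) crosses zero at t_2 = 0.547.
So (0.500, 0.098), (0.550, h(t_1)), (0.547, 0) are collinear:
h(t_1) = 0.098 · (0.550 − 0.547) / (0.500 − 0.547) = 0.098 · (0.00300)/(-0.04700) = -0.00626

-0.006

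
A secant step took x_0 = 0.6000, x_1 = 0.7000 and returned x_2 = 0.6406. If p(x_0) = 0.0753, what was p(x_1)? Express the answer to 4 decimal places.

-0.1102

The secant line through (0.6000, 0.0753) and (0.7000, p(x_1)) crosses zero at x_2 = 0.6406.
So (0.6000, 0.0753), (0.7000, p(x_1)), (0.6406, 0) are collinear:
p(x_1) = 0.0753 · (0.7000 − 0.6406) / (0.6000 − 0.6406) = 0.0753 · (0.059400)/(-0.040600) = -0.110168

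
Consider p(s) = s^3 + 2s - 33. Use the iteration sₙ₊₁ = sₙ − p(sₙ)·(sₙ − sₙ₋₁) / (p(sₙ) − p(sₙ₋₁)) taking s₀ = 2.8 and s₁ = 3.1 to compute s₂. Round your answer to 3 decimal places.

2.994

p(2.8) = -5.44800, p(3.1) = 2.99100
s₂ = 3.10000 − 2.99100·(3.10000 − 2.80000) / (2.99100 − (-5.44800)) = 3.10000 − (0.89730)/(8.43900) = 2.99367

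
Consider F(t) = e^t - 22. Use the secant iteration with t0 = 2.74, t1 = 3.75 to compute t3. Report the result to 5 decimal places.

3.05898

F(2.74) = -6.5130149, F(3.75) = 20.5210820
t2 = 3.7500000 − 20.5210820·(3.7500000 − 2.7400000) / (20.5210820 − (-6.5130149)) = 3.7500000 − (20.7262928)/(27.0340969) = 2.9833277
F(2.9833277) = -2.2465588
t3 = 2.9833277 − (-2.2465588)·(2.9833277 − 3.7500000) / (-2.2465588 − 20.5210820) = 2.9833277 − (1.7223743)/(-22.7676408) = 3.0589778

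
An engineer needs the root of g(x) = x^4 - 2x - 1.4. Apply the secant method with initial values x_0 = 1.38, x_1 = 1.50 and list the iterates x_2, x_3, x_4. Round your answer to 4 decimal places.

1.4335, 1.4377, 1.4380

g(1.38) = -0.533261, g(1.50) = 0.662500
x_2 = 1.500000 − 0.662500·(1.500000 − 1.380000) / (0.662500 − (-0.533261)) = 1.500000 − (0.079500)/(1.195761) = 1.433515
g(1.433515) = -0.044147
x_3 = 1.433515 − (-0.044147)·(1.433515 − 1.500000) / (-0.044147 − 0.662500) = 1.433515 − (0.002935)/(-0.706647) = 1.437669
g(1.437669) = -0.003298
x_4 = 1.437669 − (-0.003298)·(1.437669 − 1.433515) / (-0.003298 − (-0.044147)) = 1.437669 − (-0.000014)/(0.040848) = 1.438004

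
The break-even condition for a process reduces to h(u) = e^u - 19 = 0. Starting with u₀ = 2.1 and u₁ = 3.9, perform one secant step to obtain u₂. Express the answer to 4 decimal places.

2.5729

h(2.1) = -10.833830, h(3.9) = 30.402449
u₂ = 3.900000 − 30.402449·(3.900000 − 2.100000) / (30.402449 − (-10.833830)) = 3.900000 − (54.724408)/(41.236279) = 2.572906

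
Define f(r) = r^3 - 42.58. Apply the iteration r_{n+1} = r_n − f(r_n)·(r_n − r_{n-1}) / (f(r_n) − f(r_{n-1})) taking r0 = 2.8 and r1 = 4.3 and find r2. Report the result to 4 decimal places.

f(2.8) = -20.628000, f(4.3) = 36.927000
r2 = 4.300000 − 36.927000·(4.300000 − 2.800000) / (36.927000 − (-20.628000)) = 4.300000 − (55.390500)/(57.555000) = 3.337608

3.3376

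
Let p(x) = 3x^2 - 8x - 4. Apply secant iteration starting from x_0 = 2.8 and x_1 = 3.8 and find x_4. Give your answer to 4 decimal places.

p(2.8) = -2.880000, p(3.8) = 8.920000
x_2 = 3.800000 − 8.920000·(3.800000 − 2.800000) / (8.920000 − (-2.880000)) = 3.800000 − (8.920000)/(11.800000) = 3.044068
p(3.044068) = -0.553496
x_3 = 3.044068 − (-0.553496)·(3.044068 − 3.800000) / (-0.553496 − 8.920000) = 3.044068 − (0.418406)/(-9.473496) = 3.088234
p(3.088234) = -0.094307
x_4 = 3.088234 − (-0.094307)·(3.088234 − 3.044068) / (-0.094307 − (-0.553496)) = 3.088234 − (-0.004165)/(0.459189) = 3.097304

3.0973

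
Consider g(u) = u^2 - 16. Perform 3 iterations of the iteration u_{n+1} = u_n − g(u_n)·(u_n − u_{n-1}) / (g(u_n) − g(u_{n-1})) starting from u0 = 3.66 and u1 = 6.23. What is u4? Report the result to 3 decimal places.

4.000

g(3.66) = -2.60440, g(6.23) = 22.81290
u2 = 6.23000 − 22.81290·(6.23000 − 3.66000) / (22.81290 − (-2.60440)) = 6.23000 − (58.62915)/(25.41730) = 3.92334
g(3.92334) = -0.60743
u3 = 3.92334 − (-0.60743)·(3.92334 − 6.23000) / (-0.60743 − 22.81290) = 3.92334 − (1.40113)/(-23.42033) = 3.98316
g(3.98316) = -0.13442
u4 = 3.98316 − (-0.13442)·(3.98316 − 3.92334) / (-0.13442 − (-0.60743)) = 3.98316 − (-0.00804)/(0.47301) = 4.00016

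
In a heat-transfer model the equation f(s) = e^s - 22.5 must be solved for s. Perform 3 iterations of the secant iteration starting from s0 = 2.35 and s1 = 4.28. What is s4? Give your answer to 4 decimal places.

3.1543

f(2.35) = -12.014430, f(4.28) = 49.740440
s2 = 4.280000 − 49.740440·(4.280000 − 2.350000) / (49.740440 − (-12.014430)) = 4.280000 − (95.999049)/(61.754870) = 2.725482
f(2.725482) = -7.236229
s3 = 2.725482 − (-7.236229)·(2.725482 − 4.280000) / (-7.236229 − 49.740440) = 2.725482 − (11.248847)/(-56.976669) = 2.922911
f(2.922911) = -3.904658
s4 = 2.922911 − (-3.904658)·(2.922911 − 2.725482) / (-3.904658 − (-7.236229)) = 2.922911 − (-0.770893)/(3.331571) = 3.154301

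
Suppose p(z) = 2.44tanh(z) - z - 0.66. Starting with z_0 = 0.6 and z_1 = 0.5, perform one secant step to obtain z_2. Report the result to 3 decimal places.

0.539

p(0.6) = 0.05040, p(0.5) = -0.03243
z_2 = 0.50000 − (-0.03243)·(0.50000 − 0.60000) / (-0.03243 − 0.05040) = 0.50000 − (0.00324)/(-0.08284) = 0.53916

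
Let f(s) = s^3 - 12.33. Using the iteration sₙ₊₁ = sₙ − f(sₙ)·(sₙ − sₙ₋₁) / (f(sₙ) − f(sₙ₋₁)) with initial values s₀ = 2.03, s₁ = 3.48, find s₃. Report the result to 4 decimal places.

2.2684

f(2.03) = -3.964573, f(3.48) = 29.814192
s₂ = 3.480000 − 29.814192·(3.480000 − 2.030000) / (29.814192 − (-3.964573)) = 3.480000 − (43.230578)/(33.778765) = 2.200185
f(2.200185) = -1.679317
s₃ = 2.200185 − (-1.679317)·(2.200185 − 3.480000) / (-1.679317 − 29.814192) = 2.200185 − (2.149216)/(-31.493509) = 2.268428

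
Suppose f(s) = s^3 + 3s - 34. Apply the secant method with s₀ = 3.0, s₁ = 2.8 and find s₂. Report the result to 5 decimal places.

f(3.0) = 2.0000000, f(2.8) = -3.6480000
s₂ = 2.8000000 − (-3.6480000)·(2.8000000 − 3.0000000) / (-3.6480000 − 2.0000000) = 2.8000000 − (0.7296000)/(-5.6480000) = 2.9291785

2.92918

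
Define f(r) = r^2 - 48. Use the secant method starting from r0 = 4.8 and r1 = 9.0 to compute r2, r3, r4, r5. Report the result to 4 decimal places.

f(4.8) = -24.960000, f(9.0) = 33.000000
r2 = 9.000000 − 33.000000·(9.000000 − 4.800000) / (33.000000 − (-24.960000)) = 9.000000 − (138.600000)/(57.960000) = 6.608696
f(6.608696) = -4.325142
r3 = 6.608696 − (-4.325142)·(6.608696 − 9.000000) / (-4.325142 − 33.000000) = 6.608696 − (10.342730)/(-37.325142) = 6.885794
f(6.885794) = -0.585843
r4 = 6.885794 − (-0.585843)·(6.885794 − 6.608696) / (-0.585843 − (-4.325142)) = 6.885794 − (-0.162336)/(3.739299) = 6.929207
f(6.929207) = 0.013915
r5 = 6.929207 − 0.013915·(6.929207 − 6.885794) / (0.013915 − (-0.585843)) = 6.929207 − (0.000604)/(0.599757) = 6.928200

6.6087, 6.8858, 6.9292, 6.9282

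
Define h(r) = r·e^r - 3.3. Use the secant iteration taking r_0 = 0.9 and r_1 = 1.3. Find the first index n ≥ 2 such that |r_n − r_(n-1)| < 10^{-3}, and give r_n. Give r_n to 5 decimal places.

n = 5, r_n = 1.09927

h(0.9) = -1.0863572, h(1.3) = 1.4700857
r_2 = 1.3000000 − 1.4700857·(0.4000000)/(2.5564429) = 1.0699795;  |Δ| = 0.2300205
h(1.0699795) = -0.1806676
r_3 = 1.0699795 − (-0.1806676)·(-0.2300205)/(-1.6507533) = 1.0951542;  |Δ| = 0.0251747
h(1.0951542) = -0.0258790
r_4 = 1.0951542 − (-0.0258790)·(0.0251747)/(0.1547886) = 1.0993632;  |Δ| = 0.0042090
h(1.0993632) = 0.0005670
r_5 = 1.0993632 − 0.0005670·(0.0042090)/(0.0264460) = 1.0992729;  |Δ| = 0.0000902
|r_5 − r_4| = 0.0000902 < 10^{-3}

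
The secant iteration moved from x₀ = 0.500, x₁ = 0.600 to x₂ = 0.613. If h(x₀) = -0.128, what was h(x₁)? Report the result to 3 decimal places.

The secant line through (0.500, -0.128) and (0.600, h(x₁)) crosses zero at x₂ = 0.613.
So (0.500, -0.128), (0.600, h(x₁)), (0.613, 0) are collinear:
h(x₁) = -0.128 · (0.600 − 0.613) / (0.500 − 0.613) = -0.128 · (-0.01300)/(-0.11300) = -0.01473

-0.015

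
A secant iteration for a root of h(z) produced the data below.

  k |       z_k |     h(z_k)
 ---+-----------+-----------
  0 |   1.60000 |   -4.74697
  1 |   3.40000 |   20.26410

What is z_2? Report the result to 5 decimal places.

1.94163

z_2 = 3.40000 − 20.26410·(3.40000 − 1.60000) / (20.26410 − (-4.74697))
   = 3.40000 − (36.4753800)/(25.0110700) = 1.9416306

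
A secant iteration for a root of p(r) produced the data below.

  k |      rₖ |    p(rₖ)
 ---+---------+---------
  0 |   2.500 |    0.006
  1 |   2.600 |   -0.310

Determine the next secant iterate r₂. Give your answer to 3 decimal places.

r₂ = 2.600 − (-0.310)·(2.600 − 2.500) / (-0.310 − 0.006)
   = 2.600 − (-0.03100)/(-0.31600) = 2.50190

2.502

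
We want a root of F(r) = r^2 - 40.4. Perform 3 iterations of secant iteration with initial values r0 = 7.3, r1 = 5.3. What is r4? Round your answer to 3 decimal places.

6.356

F(7.3) = 12.89000, F(5.3) = -12.31000
r2 = 5.30000 − (-12.31000)·(5.30000 − 7.30000) / (-12.31000 − 12.89000) = 5.30000 − (24.62000)/(-25.20000) = 6.27698
F(6.27698) = -0.99947
r3 = 6.27698 − (-0.99947)·(6.27698 − 5.30000) / (-0.99947 − (-12.31000)) = 6.27698 − (-0.97647)/(11.31053) = 6.36332
F(6.36332) = 0.09180
r4 = 6.36332 − 0.09180·(6.36332 − 6.27698) / (0.09180 − (-0.99947)) = 6.36332 − (0.00793)/(1.09127) = 6.35605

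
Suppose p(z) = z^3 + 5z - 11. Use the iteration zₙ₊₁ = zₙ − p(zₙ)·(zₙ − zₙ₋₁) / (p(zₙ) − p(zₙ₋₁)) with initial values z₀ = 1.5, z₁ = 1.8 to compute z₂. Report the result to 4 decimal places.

1.5095

p(1.5) = -0.125000, p(1.8) = 3.832000
z₂ = 1.800000 − 3.832000·(1.800000 − 1.500000) / (3.832000 − (-0.125000)) = 1.800000 − (1.149600)/(3.957000) = 1.509477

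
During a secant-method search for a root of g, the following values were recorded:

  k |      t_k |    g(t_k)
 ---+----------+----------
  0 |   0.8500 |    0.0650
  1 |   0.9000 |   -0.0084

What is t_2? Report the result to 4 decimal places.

t_2 = 0.9000 − (-0.0084)·(0.9000 − 0.8500) / (-0.0084 − 0.0650)
   = 0.9000 − (-0.000420)/(-0.073400) = 0.894278

0.8943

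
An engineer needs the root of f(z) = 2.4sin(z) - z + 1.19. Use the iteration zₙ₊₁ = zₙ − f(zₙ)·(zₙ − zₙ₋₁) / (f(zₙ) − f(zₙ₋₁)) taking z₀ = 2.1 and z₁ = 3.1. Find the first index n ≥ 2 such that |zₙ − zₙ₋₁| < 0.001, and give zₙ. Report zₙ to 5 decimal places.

n = 5, zₙ = 2.54278

f(2.1) = 1.1617025, f(3.1) = -1.8102064
z₂ = 3.1000000 − (-1.8102064)·(1.0000000)/(-2.9719089) = 2.4908944;  |Δ| = 0.6091056
f(2.4908944) = 0.1528868
z₃ = 2.4908944 − 0.1528868·(-0.6091056)/(1.9630932) = 2.5383319;  |Δ| = 0.0474375
f(2.5383319) = 0.0132619
z₄ = 2.5383319 − 0.0132619·(0.0474375)/(-0.1396249) = 2.5428376;  |Δ| = 0.0045057
f(2.5428376) = -0.0001626
z₅ = 2.5428376 − (-0.0001626)·(0.0045057)/(-0.0134245) = 2.5427830;  |Δ| = 0.0000546
|z₅ − z₄| = 0.0000546 < 0.001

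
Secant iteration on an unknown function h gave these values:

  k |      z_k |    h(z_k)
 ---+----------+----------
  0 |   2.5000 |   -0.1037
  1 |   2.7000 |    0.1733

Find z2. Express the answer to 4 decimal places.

z2 = 2.7000 − 0.1733·(2.7000 − 2.5000) / (0.1733 − (-0.1037))
   = 2.7000 − (0.034660)/(0.277000) = 2.574874

2.5749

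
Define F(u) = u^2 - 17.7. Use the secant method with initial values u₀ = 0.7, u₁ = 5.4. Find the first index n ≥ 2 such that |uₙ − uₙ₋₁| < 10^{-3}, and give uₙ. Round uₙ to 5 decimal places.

F(0.7) = -17.2100000, F(5.4) = 11.4600000
u₂ = 5.4000000 − 11.4600000·(4.7000000)/(28.6700000) = 3.5213115;  |Δ| = 1.8786885
F(3.5213115) = -5.3003655
u₃ = 3.5213115 − (-5.3003655)·(-1.8786885)/(-16.7603655) = 4.1154355;  |Δ| = 0.5941240
F(4.1154355) = -0.7631906
u₄ = 4.1154355 − (-0.7631906)·(0.5941240)/(4.5371749) = 4.2153721;  |Δ| = 0.0999366
F(4.2153721) = 0.0693621
u₅ = 4.2153721 − 0.0693621·(0.0999366)/(0.8325527) = 4.2070461;  |Δ| = 0.0083260
F(4.2070461) = -0.0007627
u₆ = 4.2070461 − (-0.0007627)·(-0.0083260)/(-0.0701248) = 4.2071367;  |Δ| = 0.0000906
|u₆ − u₅| = 0.0000906 < 10^{-3}

n = 6, uₙ = 4.20714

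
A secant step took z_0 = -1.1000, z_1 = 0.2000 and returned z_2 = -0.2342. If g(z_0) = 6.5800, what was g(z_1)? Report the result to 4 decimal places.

The secant line through (-1.1000, 6.5800) and (0.2000, g(z_1)) crosses zero at z_2 = -0.2342.
So (-1.1000, 6.5800), (0.2000, g(z_1)), (-0.2342, 0) are collinear:
g(z_1) = 6.5800 · (0.2000 − (-0.2342)) / (-1.1000 − (-0.2342)) = 6.5800 · (0.434200)/(-0.865800) = -3.299880

-3.2999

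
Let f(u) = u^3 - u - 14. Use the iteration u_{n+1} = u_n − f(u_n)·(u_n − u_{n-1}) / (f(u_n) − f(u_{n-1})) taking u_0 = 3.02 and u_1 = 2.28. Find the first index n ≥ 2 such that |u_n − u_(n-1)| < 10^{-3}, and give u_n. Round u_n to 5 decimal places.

n = 5, u_n = 2.54830

f(3.02) = 10.5236080, f(2.28) = -4.4276480
u_2 = 2.2800000 − (-4.4276480)·(-0.7400000)/(-14.9512560) = 2.4991428;  |Δ| = 0.2191428
f(2.4991428) = -0.8902105
u_3 = 2.4991428 − (-0.8902105)·(0.2191428)/(3.5374375) = 2.5542909;  |Δ| = 0.0551482
f(2.5542909) = 0.1109302
u_4 = 2.5542909 − 0.1109302·(0.0551482)/(1.0011407) = 2.5481803;  |Δ| = 0.0061106
f(2.5481803) = -0.0022778
u_5 = 2.5481803 − (-0.0022778)·(-0.0061106)/(-0.1132080) = 2.5483032;  |Δ| = 0.0001230
|u_5 − u_4| = 0.0001230 < 10^{-3}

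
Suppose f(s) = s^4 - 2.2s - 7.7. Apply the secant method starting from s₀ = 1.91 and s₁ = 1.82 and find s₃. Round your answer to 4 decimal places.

1.8525

f(1.91) = 1.406634, f(1.82) = -0.732006
s₂ = 1.820000 − (-0.732006)·(1.820000 − 1.910000) / (-0.732006 − 1.406634) = 1.820000 − (0.065881)/(-2.138640) = 1.850805
f(1.850805) = -0.037866
s₃ = 1.850805 − (-0.037866)·(1.850805 − 1.820000) / (-0.037866 − (-0.732006)) = 1.850805 − (-0.001166)/(0.694140) = 1.852485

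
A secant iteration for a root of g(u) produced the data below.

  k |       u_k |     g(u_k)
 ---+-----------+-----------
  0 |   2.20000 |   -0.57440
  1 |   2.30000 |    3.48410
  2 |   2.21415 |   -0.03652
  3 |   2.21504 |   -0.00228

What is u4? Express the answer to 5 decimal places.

u4 = 2.21504 − (-0.00228)·(2.21504 − 2.21415) / (-0.00228 − (-0.03652))
   = 2.21504 − (-0.0000020)/(0.0342400) = 2.2150993

2.21510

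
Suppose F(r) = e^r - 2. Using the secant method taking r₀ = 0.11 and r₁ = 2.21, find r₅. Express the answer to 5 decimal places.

F(0.11) = -0.8837219, F(2.21) = 7.1157164
r₂ = 2.2100000 − 7.1157164·(2.2100000 − 0.1100000) / (7.1157164 − (-0.8837219)) = 2.2100000 − (14.9430044)/(7.9994383) = 0.3419933
F(0.3419933) = -0.5922491
r₃ = 0.3419933 − (-0.5922491)·(0.3419933 − 2.2100000) / (-0.5922491 − 7.1157164) = 0.3419933 − (1.1063254)/(-7.7079655) = 0.4855234
F(0.4855234) = -0.3749746
r₄ = 0.4855234 − (-0.3749746)·(0.4855234 − 0.3419933) / (-0.3749746 − (-0.5922491)) = 0.4855234 − (-0.0538202)/(0.2172745) = 0.7332292
F(0.7332292) = 0.0817924
r₅ = 0.7332292 − 0.0817924·(0.7332292 − 0.4855234) / (0.0817924 − (-0.3749746)) = 0.7332292 − (0.0202604)/(0.4567670) = 0.6888730

0.68887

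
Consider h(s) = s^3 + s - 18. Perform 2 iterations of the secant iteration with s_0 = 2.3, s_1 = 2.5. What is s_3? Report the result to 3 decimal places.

2.494

h(2.3) = -3.53300, h(2.5) = 0.12500
s_2 = 2.50000 − 0.12500·(2.50000 − 2.30000) / (0.12500 − (-3.53300)) = 2.50000 − (0.02500)/(3.65800) = 2.49317
h(2.49317) = -0.00963
s_3 = 2.49317 − (-0.00963)·(2.49317 − 2.50000) / (-0.00963 − 0.12500) = 2.49317 − (0.00007)/(-0.13463) = 2.49365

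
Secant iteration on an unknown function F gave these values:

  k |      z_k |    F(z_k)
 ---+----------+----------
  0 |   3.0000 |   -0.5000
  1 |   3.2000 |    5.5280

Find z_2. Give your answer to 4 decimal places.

z_2 = 3.2000 − 5.5280·(3.2000 − 3.0000) / (5.5280 − (-0.5000))
   = 3.2000 − (1.105600)/(6.028000) = 3.016589

3.0166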